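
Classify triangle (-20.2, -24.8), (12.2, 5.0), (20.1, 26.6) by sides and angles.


Side lengths squared: AB^2=1937.8, BC^2=528.97, CA^2=4266.05
Sorted: [528.97, 1937.8, 4266.05]
By sides: Scalene, By angles: Obtuse

Scalene, Obtuse


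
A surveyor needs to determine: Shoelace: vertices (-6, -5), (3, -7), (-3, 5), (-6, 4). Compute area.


Shoelace sum: ((-6)*(-7) - 3*(-5)) + (3*5 - (-3)*(-7)) + ((-3)*4 - (-6)*5) + ((-6)*(-5) - (-6)*4)
= 123
Area = |123|/2 = 61.5

61.5


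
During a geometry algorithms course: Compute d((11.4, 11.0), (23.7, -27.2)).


dx=12.3, dy=-38.2
d^2 = 12.3^2 + (-38.2)^2 = 1610.53
d = sqrt(1610.53) = 40.1314

40.1314


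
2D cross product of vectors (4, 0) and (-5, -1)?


u x v = u_x*v_y - u_y*v_x = 4*(-1) - 0*(-5)
= (-4) - 0 = -4

-4


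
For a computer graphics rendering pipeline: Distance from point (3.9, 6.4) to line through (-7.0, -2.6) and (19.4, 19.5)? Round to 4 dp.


|cross product| = 3.29
|line direction| = sqrt(1185.37) = 34.4292
Distance = 3.29/sqrt(1185.37) = 0.0956

0.0956


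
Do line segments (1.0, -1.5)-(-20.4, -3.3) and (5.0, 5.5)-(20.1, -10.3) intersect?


Cross products: d1=-168.9, d2=-534.2, d3=-142.6, d4=222.7
d1*d2 < 0 and d3*d4 < 0? no

No, they don't intersect


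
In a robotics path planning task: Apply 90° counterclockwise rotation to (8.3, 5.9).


90° CCW: (x,y) -> (-y, x)
(8.3,5.9) -> (-5.9, 8.3)

(-5.9, 8.3)


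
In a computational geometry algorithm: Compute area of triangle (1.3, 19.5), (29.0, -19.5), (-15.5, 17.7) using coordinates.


Area = |x_A(y_B-y_C) + x_B(y_C-y_A) + x_C(y_A-y_B)|/2
= |(-48.36) + (-52.2) + (-604.5)|/2
= 705.06/2 = 352.53

352.53


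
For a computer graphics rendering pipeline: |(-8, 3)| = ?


|u| = sqrt((-8)^2 + 3^2) = sqrt(73) = 8.544

8.544


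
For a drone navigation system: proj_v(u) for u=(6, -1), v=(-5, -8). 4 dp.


u.v = -22, |v| = sqrt(89) = 9.434
Scalar projection = u.v / |v| = -22 / sqrt(89) = -2.332

-2.332


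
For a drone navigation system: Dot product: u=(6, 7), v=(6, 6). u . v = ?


u . v = u_x*v_x + u_y*v_y = 6*6 + 7*6
= 36 + 42 = 78

78


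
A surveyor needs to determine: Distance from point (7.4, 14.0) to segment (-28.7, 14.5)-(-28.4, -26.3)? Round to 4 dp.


Project P onto AB: t = 0.0188 (clamped to [0,1])
Closest point on segment: (-28.6944, 13.7346)
Distance: 36.0953

36.0953


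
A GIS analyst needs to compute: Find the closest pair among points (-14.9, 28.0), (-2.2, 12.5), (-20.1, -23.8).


d(P0,P1) = 20.0385, d(P0,P2) = 52.0603, d(P1,P2) = 40.4734
Closest: P0 and P1

Closest pair: (-14.9, 28.0) and (-2.2, 12.5), distance = 20.0385


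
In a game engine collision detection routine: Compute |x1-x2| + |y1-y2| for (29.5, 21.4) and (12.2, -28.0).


|29.5-12.2| + |21.4-(-28)| = 17.3 + 49.4 = 66.7

66.7


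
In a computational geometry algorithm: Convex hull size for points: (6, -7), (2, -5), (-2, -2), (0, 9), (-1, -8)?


Convex hull vertices (CCW): (-2, -2), (-1, -8), (6, -7), (0, 9)
Count = 4

4


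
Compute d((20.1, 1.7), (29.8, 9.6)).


dx=9.7, dy=7.9
d^2 = 9.7^2 + 7.9^2 = 156.5
d = sqrt(156.5) = 12.51

12.51


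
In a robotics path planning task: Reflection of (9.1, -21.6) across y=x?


Reflection over y=x: (x,y) -> (y,x)
(9.1, -21.6) -> (-21.6, 9.1)

(-21.6, 9.1)


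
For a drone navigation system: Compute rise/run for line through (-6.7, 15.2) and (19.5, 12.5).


slope = (y2-y1)/(x2-x1) = (12.5-15.2)/(19.5-(-6.7)) = (-2.7)/26.2 = -0.1031

-0.1031


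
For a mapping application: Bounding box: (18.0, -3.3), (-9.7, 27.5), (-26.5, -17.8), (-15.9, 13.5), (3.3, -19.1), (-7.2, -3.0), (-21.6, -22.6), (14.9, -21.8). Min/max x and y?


x range: [-26.5, 18]
y range: [-22.6, 27.5]
Bounding box: (-26.5,-22.6) to (18,27.5)

(-26.5,-22.6) to (18,27.5)


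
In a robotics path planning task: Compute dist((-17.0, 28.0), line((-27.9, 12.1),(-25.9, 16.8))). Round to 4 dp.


|cross product| = 19.43
|line direction| = sqrt(26.09) = 5.1078
Distance = 19.43/sqrt(26.09) = 3.804

3.804


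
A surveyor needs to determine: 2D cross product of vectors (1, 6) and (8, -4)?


u x v = u_x*v_y - u_y*v_x = 1*(-4) - 6*8
= (-4) - 48 = -52

-52


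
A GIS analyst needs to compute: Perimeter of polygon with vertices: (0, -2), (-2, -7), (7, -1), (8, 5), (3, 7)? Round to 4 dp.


Sides: (0, -2)->(-2, -7): sqrt(29) = 5.385165, (-2, -7)->(7, -1): sqrt(117) = 10.816654, (7, -1)->(8, 5): sqrt(37) = 6.082763, (8, 5)->(3, 7): sqrt(29) = 5.385165, (3, 7)->(0, -2): sqrt(90) = 9.486833
Sum = 37.15658
Perimeter = 37.1566

37.1566


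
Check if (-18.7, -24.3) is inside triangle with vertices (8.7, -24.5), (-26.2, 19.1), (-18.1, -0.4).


Cross products: AB x AP = 1187.66, BC x BP = -205.29, CA x CP = -654.98
All same sign? no

No, outside


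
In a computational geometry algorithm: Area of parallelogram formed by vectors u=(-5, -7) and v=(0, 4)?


|u x v| = |(-5)*4 - (-7)*0|
= |(-20) - 0| = 20

20


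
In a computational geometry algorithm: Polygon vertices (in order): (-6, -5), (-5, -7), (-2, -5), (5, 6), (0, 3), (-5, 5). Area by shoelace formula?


Shoelace sum: ((-6)*(-7) - (-5)*(-5)) + ((-5)*(-5) - (-2)*(-7)) + ((-2)*6 - 5*(-5)) + (5*3 - 0*6) + (0*5 - (-5)*3) + ((-5)*(-5) - (-6)*5)
= 126
Area = |126|/2 = 63

63


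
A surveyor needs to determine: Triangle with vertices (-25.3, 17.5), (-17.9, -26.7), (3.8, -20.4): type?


Side lengths squared: AB^2=2008.4, BC^2=510.58, CA^2=2283.22
Sorted: [510.58, 2008.4, 2283.22]
By sides: Scalene, By angles: Acute

Scalene, Acute


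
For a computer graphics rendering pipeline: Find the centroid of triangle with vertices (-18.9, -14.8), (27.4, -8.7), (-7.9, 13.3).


Centroid = ((x_A+x_B+x_C)/3, (y_A+y_B+y_C)/3)
= (((-18.9)+27.4+(-7.9))/3, ((-14.8)+(-8.7)+13.3)/3)
= (0.2, -3.4)

(0.2, -3.4)


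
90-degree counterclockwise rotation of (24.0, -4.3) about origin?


90° CCW: (x,y) -> (-y, x)
(24,-4.3) -> (4.3, 24)

(4.3, 24)


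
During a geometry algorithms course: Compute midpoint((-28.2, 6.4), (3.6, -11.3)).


M = (((-28.2)+3.6)/2, (6.4+(-11.3))/2)
= (-12.3, -2.45)

(-12.3, -2.45)


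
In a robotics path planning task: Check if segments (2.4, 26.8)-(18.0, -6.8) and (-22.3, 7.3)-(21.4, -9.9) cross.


Cross products: d1=1276.99, d2=76.99, d3=-1134.12, d4=65.88
d1*d2 < 0 and d3*d4 < 0? no

No, they don't intersect


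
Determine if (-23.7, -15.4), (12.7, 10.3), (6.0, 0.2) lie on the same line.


Cross product: (12.7-(-23.7))*(0.2-(-15.4)) - (10.3-(-15.4))*(6-(-23.7))
= -195.45

No, not collinear


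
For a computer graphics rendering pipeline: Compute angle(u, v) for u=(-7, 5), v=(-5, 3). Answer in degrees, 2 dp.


u.v = 50, |u| = sqrt(74) = 8.6023, |v| = sqrt(34) = 5.831
cos(theta) = u.v/(|u||v|) = 50/sqrt(2516) = 0.996815
theta = acos(0.996815) = 4.57 degrees

4.57 degrees


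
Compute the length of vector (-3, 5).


|u| = sqrt((-3)^2 + 5^2) = sqrt(34) = 5.831

5.831


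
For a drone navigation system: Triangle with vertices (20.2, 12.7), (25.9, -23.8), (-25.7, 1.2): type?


Side lengths squared: AB^2=1364.74, BC^2=3287.56, CA^2=2239.06
Sorted: [1364.74, 2239.06, 3287.56]
By sides: Scalene, By angles: Acute

Scalene, Acute


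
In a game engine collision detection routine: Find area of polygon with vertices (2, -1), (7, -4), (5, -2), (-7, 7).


Shoelace sum: (2*(-4) - 7*(-1)) + (7*(-2) - 5*(-4)) + (5*7 - (-7)*(-2)) + ((-7)*(-1) - 2*7)
= 19
Area = |19|/2 = 9.5

9.5


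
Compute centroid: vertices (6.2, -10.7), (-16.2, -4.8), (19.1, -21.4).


Centroid = ((x_A+x_B+x_C)/3, (y_A+y_B+y_C)/3)
= ((6.2+(-16.2)+19.1)/3, ((-10.7)+(-4.8)+(-21.4))/3)
= (3.0333, -12.3)

(3.0333, -12.3)


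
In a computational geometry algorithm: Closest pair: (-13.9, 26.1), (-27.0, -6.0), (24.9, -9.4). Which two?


d(P0,P1) = 34.6702, d(P0,P2) = 52.5898, d(P1,P2) = 52.0112
Closest: P0 and P1

Closest pair: (-13.9, 26.1) and (-27.0, -6.0), distance = 34.6702


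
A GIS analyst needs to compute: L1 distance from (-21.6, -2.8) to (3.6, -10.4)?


|(-21.6)-3.6| + |(-2.8)-(-10.4)| = 25.2 + 7.6 = 32.8

32.8


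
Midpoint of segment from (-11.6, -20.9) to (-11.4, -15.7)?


M = (((-11.6)+(-11.4))/2, ((-20.9)+(-15.7))/2)
= (-11.5, -18.3)

(-11.5, -18.3)


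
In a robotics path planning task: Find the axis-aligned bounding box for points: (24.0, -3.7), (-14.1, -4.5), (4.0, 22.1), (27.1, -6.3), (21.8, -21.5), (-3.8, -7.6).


x range: [-14.1, 27.1]
y range: [-21.5, 22.1]
Bounding box: (-14.1,-21.5) to (27.1,22.1)

(-14.1,-21.5) to (27.1,22.1)


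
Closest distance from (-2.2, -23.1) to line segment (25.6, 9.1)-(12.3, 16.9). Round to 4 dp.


Project P onto AB: t = 0.4988 (clamped to [0,1])
Closest point on segment: (18.9659, 12.9906)
Distance: 41.8394

41.8394


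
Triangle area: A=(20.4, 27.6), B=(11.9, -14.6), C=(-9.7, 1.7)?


Area = |x_A(y_B-y_C) + x_B(y_C-y_A) + x_C(y_A-y_B)|/2
= |(-332.52) + (-308.21) + (-409.34)|/2
= 1050.07/2 = 525.035

525.035


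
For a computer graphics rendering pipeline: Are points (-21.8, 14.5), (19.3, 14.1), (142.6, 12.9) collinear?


Cross product: (19.3-(-21.8))*(12.9-14.5) - (14.1-14.5)*(142.6-(-21.8))
= 0

Yes, collinear


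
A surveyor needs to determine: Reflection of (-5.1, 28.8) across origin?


Reflection over origin: (x,y) -> (-x,-y)
(-5.1, 28.8) -> (5.1, -28.8)

(5.1, -28.8)


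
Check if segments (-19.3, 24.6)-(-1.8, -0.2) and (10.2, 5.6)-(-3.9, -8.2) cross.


Cross products: d1=-675, d2=-83.82, d3=399.1, d4=-192.08
d1*d2 < 0 and d3*d4 < 0? no

No, they don't intersect


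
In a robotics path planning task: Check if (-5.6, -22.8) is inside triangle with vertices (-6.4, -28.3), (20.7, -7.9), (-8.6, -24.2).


Cross products: AB x AP = 132.73, BC x BP = 7.88, CA x CP = 15.38
All same sign? yes

Yes, inside


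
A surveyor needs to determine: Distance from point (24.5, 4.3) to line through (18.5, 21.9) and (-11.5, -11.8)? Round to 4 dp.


|cross product| = 730.2
|line direction| = sqrt(2035.69) = 45.1186
Distance = 730.2/sqrt(2035.69) = 16.184

16.184


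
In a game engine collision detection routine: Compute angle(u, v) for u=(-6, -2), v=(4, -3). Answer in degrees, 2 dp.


u.v = -18, |u| = sqrt(40) = 6.3246, |v| = sqrt(25) = 5
cos(theta) = u.v/(|u||v|) = -18/sqrt(1000) = -0.56921
theta = acos(-0.56921) = 124.7 degrees

124.7 degrees


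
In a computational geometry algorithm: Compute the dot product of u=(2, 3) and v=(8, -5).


u . v = u_x*v_x + u_y*v_y = 2*8 + 3*(-5)
= 16 + (-15) = 1

1


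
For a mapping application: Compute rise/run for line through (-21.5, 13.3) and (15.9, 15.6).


slope = (y2-y1)/(x2-x1) = (15.6-13.3)/(15.9-(-21.5)) = 2.3/37.4 = 0.0615

0.0615


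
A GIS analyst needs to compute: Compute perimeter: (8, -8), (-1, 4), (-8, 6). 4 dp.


Sides: (8, -8)->(-1, 4): sqrt(225) = 15, (-1, 4)->(-8, 6): sqrt(53) = 7.28011, (-8, 6)->(8, -8): sqrt(452) = 21.260292
Sum = 43.540402
Perimeter = 43.5404

43.5404


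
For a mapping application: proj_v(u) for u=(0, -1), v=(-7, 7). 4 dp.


u.v = -7, |v| = sqrt(98) = 9.8995
Scalar projection = u.v / |v| = -7 / sqrt(98) = -0.7071

-0.7071


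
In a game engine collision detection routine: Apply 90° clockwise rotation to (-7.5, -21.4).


90° CW: (x,y) -> (y, -x)
(-7.5,-21.4) -> (-21.4, 7.5)

(-21.4, 7.5)


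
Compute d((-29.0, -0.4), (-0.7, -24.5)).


dx=28.3, dy=-24.1
d^2 = 28.3^2 + (-24.1)^2 = 1381.7
d = sqrt(1381.7) = 37.1712

37.1712


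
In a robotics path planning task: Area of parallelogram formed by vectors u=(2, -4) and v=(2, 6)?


|u x v| = |2*6 - (-4)*2|
= |12 - (-8)| = 20

20


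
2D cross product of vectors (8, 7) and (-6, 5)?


u x v = u_x*v_y - u_y*v_x = 8*5 - 7*(-6)
= 40 - (-42) = 82

82


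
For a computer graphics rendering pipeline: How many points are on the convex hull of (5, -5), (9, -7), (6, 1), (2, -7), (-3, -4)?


Convex hull vertices (CCW): (-3, -4), (2, -7), (9, -7), (6, 1)
Count = 4

4


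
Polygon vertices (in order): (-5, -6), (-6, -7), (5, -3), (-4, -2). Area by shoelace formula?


Shoelace sum: ((-5)*(-7) - (-6)*(-6)) + ((-6)*(-3) - 5*(-7)) + (5*(-2) - (-4)*(-3)) + ((-4)*(-6) - (-5)*(-2))
= 44
Area = |44|/2 = 22

22


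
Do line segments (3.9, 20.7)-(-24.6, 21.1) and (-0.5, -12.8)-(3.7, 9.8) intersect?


Cross products: d1=41.26, d2=687.04, d3=956.51, d4=310.73
d1*d2 < 0 and d3*d4 < 0? no

No, they don't intersect


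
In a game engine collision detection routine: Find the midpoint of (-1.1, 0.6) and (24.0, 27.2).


M = (((-1.1)+24)/2, (0.6+27.2)/2)
= (11.45, 13.9)

(11.45, 13.9)


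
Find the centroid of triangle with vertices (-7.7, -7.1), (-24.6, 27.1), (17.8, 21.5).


Centroid = ((x_A+x_B+x_C)/3, (y_A+y_B+y_C)/3)
= (((-7.7)+(-24.6)+17.8)/3, ((-7.1)+27.1+21.5)/3)
= (-4.8333, 13.8333)

(-4.8333, 13.8333)


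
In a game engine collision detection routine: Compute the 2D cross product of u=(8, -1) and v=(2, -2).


u x v = u_x*v_y - u_y*v_x = 8*(-2) - (-1)*2
= (-16) - (-2) = -14

-14


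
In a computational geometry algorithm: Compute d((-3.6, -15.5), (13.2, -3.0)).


dx=16.8, dy=12.5
d^2 = 16.8^2 + 12.5^2 = 438.49
d = sqrt(438.49) = 20.9402

20.9402


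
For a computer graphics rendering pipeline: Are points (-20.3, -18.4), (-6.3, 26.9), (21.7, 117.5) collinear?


Cross product: ((-6.3)-(-20.3))*(117.5-(-18.4)) - (26.9-(-18.4))*(21.7-(-20.3))
= 0

Yes, collinear


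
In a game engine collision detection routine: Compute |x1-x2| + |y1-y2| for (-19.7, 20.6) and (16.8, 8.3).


|(-19.7)-16.8| + |20.6-8.3| = 36.5 + 12.3 = 48.8

48.8


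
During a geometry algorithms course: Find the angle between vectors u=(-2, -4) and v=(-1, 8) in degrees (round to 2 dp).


u.v = -30, |u| = sqrt(20) = 4.4721, |v| = sqrt(65) = 8.0623
cos(theta) = u.v/(|u||v|) = -30/sqrt(1300) = -0.83205
theta = acos(-0.83205) = 146.31 degrees

146.31 degrees


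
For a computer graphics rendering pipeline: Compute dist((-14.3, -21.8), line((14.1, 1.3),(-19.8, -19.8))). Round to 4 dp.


|cross product| = 183.85
|line direction| = sqrt(1594.42) = 39.9302
Distance = 183.85/sqrt(1594.42) = 4.6043

4.6043


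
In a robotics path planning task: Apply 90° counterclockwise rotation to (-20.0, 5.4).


90° CCW: (x,y) -> (-y, x)
(-20,5.4) -> (-5.4, -20)

(-5.4, -20)


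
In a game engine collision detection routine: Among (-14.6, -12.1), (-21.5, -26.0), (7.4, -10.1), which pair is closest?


d(P0,P1) = 15.5184, d(P0,P2) = 22.0907, d(P1,P2) = 32.9851
Closest: P0 and P1

Closest pair: (-14.6, -12.1) and (-21.5, -26.0), distance = 15.5184


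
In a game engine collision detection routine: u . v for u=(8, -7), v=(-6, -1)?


u . v = u_x*v_x + u_y*v_y = 8*(-6) + (-7)*(-1)
= (-48) + 7 = -41

-41


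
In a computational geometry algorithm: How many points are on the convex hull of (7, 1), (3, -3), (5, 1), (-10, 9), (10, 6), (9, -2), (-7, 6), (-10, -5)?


Convex hull vertices (CCW): (-10, -5), (3, -3), (9, -2), (10, 6), (-10, 9)
Count = 5

5


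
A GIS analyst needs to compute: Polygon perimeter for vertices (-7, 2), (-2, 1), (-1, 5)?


Sides: (-7, 2)->(-2, 1): sqrt(26) = 5.09902, (-2, 1)->(-1, 5): sqrt(17) = 4.123106, (-1, 5)->(-7, 2): sqrt(45) = 6.708204
Sum = 15.93033
Perimeter = 15.9303

15.9303


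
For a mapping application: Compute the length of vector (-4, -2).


|u| = sqrt((-4)^2 + (-2)^2) = sqrt(20) = 4.4721

4.4721


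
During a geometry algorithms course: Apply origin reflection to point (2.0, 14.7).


Reflection over origin: (x,y) -> (-x,-y)
(2, 14.7) -> (-2, -14.7)

(-2, -14.7)


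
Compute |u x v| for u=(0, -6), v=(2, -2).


|u x v| = |0*(-2) - (-6)*2|
= |0 - (-12)| = 12

12


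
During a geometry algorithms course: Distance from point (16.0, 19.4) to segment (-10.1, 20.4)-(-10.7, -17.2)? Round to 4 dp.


Project P onto AB: t = 0.0155 (clamped to [0,1])
Closest point on segment: (-10.1093, 19.8166)
Distance: 26.1126

26.1126


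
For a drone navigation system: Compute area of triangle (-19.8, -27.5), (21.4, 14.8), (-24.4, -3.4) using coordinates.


Area = |x_A(y_B-y_C) + x_B(y_C-y_A) + x_C(y_A-y_B)|/2
= |(-360.36) + 515.74 + 1032.12|/2
= 1187.5/2 = 593.75

593.75


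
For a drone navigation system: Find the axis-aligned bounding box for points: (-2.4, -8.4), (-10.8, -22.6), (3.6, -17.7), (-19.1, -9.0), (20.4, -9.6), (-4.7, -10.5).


x range: [-19.1, 20.4]
y range: [-22.6, -8.4]
Bounding box: (-19.1,-22.6) to (20.4,-8.4)

(-19.1,-22.6) to (20.4,-8.4)


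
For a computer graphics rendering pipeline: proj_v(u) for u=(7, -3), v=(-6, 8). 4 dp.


u.v = -66, |v| = sqrt(100) = 10
Scalar projection = u.v / |v| = -66 / sqrt(100) = -6.6

-6.6


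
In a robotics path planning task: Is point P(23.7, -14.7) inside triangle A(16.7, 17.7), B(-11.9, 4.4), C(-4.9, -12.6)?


Cross products: AB x AP = 1019.74, BC x BP = 471.5, CA x CP = -911.94
All same sign? no

No, outside


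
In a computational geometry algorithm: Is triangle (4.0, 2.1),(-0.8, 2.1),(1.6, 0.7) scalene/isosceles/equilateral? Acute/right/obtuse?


Side lengths squared: AB^2=23.04, BC^2=7.72, CA^2=7.72
Sorted: [7.72, 7.72, 23.04]
By sides: Isosceles, By angles: Obtuse

Isosceles, Obtuse


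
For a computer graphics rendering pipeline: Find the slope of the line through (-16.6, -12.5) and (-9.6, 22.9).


slope = (y2-y1)/(x2-x1) = (22.9-(-12.5))/((-9.6)-(-16.6)) = 35.4/7 = 5.0571

5.0571


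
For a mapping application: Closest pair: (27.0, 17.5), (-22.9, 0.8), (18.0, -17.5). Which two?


d(P0,P1) = 52.6203, d(P0,P2) = 36.1386, d(P1,P2) = 44.8074
Closest: P0 and P2

Closest pair: (27.0, 17.5) and (18.0, -17.5), distance = 36.1386


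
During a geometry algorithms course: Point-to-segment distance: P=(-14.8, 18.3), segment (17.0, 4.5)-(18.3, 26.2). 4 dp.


Project P onto AB: t = 0.5462 (clamped to [0,1])
Closest point on segment: (17.7101, 16.3524)
Distance: 32.5683

32.5683


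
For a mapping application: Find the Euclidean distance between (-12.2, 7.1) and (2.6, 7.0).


dx=14.8, dy=-0.1
d^2 = 14.8^2 + (-0.1)^2 = 219.05
d = sqrt(219.05) = 14.8003

14.8003


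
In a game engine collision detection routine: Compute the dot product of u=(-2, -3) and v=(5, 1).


u . v = u_x*v_x + u_y*v_y = (-2)*5 + (-3)*1
= (-10) + (-3) = -13

-13


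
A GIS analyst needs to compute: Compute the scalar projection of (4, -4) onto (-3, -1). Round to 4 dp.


u.v = -8, |v| = sqrt(10) = 3.1623
Scalar projection = u.v / |v| = -8 / sqrt(10) = -2.5298

-2.5298


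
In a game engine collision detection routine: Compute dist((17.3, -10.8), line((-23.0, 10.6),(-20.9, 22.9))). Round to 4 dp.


|cross product| = 540.63
|line direction| = sqrt(155.7) = 12.478
Distance = 540.63/sqrt(155.7) = 43.3267

43.3267


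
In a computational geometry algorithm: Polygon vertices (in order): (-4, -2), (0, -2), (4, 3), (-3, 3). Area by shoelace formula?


Shoelace sum: ((-4)*(-2) - 0*(-2)) + (0*3 - 4*(-2)) + (4*3 - (-3)*3) + ((-3)*(-2) - (-4)*3)
= 55
Area = |55|/2 = 27.5

27.5


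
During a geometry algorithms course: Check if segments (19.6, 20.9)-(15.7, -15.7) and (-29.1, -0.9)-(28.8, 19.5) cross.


Cross products: d1=268.74, d2=-1770.84, d3=-1697.4, d4=342.18
d1*d2 < 0 and d3*d4 < 0? yes

Yes, they intersect


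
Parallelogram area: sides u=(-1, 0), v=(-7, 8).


|u x v| = |(-1)*8 - 0*(-7)|
= |(-8) - 0| = 8

8


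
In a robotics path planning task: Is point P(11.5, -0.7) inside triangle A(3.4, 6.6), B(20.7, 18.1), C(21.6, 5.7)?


Cross products: AB x AP = -219.44, BC x BP = -131, CA x CP = 125.57
All same sign? no

No, outside


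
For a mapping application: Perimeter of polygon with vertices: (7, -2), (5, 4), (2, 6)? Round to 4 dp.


Sides: (7, -2)->(5, 4): sqrt(40) = 6.324555, (5, 4)->(2, 6): sqrt(13) = 3.605551, (2, 6)->(7, -2): sqrt(89) = 9.433981
Sum = 19.364087
Perimeter = 19.3641

19.3641


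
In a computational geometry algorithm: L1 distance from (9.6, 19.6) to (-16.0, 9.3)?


|9.6-(-16)| + |19.6-9.3| = 25.6 + 10.3 = 35.9

35.9


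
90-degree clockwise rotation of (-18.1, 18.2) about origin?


90° CW: (x,y) -> (y, -x)
(-18.1,18.2) -> (18.2, 18.1)

(18.2, 18.1)


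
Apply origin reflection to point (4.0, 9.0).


Reflection over origin: (x,y) -> (-x,-y)
(4, 9) -> (-4, -9)

(-4, -9)


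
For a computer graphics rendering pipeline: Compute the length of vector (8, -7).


|u| = sqrt(8^2 + (-7)^2) = sqrt(113) = 10.6301

10.6301


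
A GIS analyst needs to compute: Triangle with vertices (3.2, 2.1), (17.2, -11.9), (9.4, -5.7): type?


Side lengths squared: AB^2=392, BC^2=99.28, CA^2=99.28
Sorted: [99.28, 99.28, 392]
By sides: Isosceles, By angles: Obtuse

Isosceles, Obtuse


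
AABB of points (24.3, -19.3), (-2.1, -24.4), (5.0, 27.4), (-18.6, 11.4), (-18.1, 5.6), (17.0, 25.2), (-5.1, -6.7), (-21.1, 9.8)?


x range: [-21.1, 24.3]
y range: [-24.4, 27.4]
Bounding box: (-21.1,-24.4) to (24.3,27.4)

(-21.1,-24.4) to (24.3,27.4)


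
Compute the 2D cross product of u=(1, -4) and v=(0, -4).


u x v = u_x*v_y - u_y*v_x = 1*(-4) - (-4)*0
= (-4) - 0 = -4

-4


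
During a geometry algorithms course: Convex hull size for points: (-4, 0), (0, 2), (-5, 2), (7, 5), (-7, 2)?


Convex hull vertices (CCW): (-7, 2), (-4, 0), (7, 5)
Count = 3

3


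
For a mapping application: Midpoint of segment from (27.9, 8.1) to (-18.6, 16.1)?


M = ((27.9+(-18.6))/2, (8.1+16.1)/2)
= (4.65, 12.1)

(4.65, 12.1)


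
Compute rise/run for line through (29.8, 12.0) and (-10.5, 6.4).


slope = (y2-y1)/(x2-x1) = (6.4-12)/((-10.5)-29.8) = (-5.6)/(-40.3) = 0.139

0.139


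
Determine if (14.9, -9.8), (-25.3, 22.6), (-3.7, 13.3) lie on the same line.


Cross product: ((-25.3)-14.9)*(13.3-(-9.8)) - (22.6-(-9.8))*((-3.7)-14.9)
= -325.98

No, not collinear


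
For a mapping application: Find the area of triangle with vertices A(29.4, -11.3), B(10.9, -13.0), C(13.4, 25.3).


Area = |x_A(y_B-y_C) + x_B(y_C-y_A) + x_C(y_A-y_B)|/2
= |(-1126.02) + 398.94 + 22.78|/2
= 704.3/2 = 352.15

352.15


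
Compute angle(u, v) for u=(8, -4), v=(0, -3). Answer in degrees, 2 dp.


u.v = 12, |u| = sqrt(80) = 8.9443, |v| = sqrt(9) = 3
cos(theta) = u.v/(|u||v|) = 12/sqrt(720) = 0.447214
theta = acos(0.447214) = 63.43 degrees

63.43 degrees


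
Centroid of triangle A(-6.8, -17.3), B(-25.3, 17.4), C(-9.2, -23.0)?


Centroid = ((x_A+x_B+x_C)/3, (y_A+y_B+y_C)/3)
= (((-6.8)+(-25.3)+(-9.2))/3, ((-17.3)+17.4+(-23))/3)
= (-13.7667, -7.6333)

(-13.7667, -7.6333)


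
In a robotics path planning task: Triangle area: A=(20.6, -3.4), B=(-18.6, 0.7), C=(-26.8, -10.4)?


Area = |x_A(y_B-y_C) + x_B(y_C-y_A) + x_C(y_A-y_B)|/2
= |228.66 + 130.2 + 109.88|/2
= 468.74/2 = 234.37

234.37


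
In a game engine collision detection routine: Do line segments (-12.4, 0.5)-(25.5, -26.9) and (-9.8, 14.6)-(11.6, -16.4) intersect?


Cross products: d1=-382.34, d2=206.2, d3=605.63, d4=17.09
d1*d2 < 0 and d3*d4 < 0? no

No, they don't intersect


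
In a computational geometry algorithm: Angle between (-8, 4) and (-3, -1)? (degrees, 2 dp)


u.v = 20, |u| = sqrt(80) = 8.9443, |v| = sqrt(10) = 3.1623
cos(theta) = u.v/(|u||v|) = 20/sqrt(800) = 0.707107
theta = acos(0.707107) = 45 degrees

45 degrees


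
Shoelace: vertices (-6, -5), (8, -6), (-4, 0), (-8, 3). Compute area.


Shoelace sum: ((-6)*(-6) - 8*(-5)) + (8*0 - (-4)*(-6)) + ((-4)*3 - (-8)*0) + ((-8)*(-5) - (-6)*3)
= 98
Area = |98|/2 = 49

49


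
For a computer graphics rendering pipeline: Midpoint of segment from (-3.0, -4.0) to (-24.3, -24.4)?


M = (((-3)+(-24.3))/2, ((-4)+(-24.4))/2)
= (-13.65, -14.2)

(-13.65, -14.2)


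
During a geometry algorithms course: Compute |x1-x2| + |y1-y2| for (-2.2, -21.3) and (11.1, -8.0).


|(-2.2)-11.1| + |(-21.3)-(-8)| = 13.3 + 13.3 = 26.6

26.6


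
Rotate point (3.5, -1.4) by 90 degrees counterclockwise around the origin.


90° CCW: (x,y) -> (-y, x)
(3.5,-1.4) -> (1.4, 3.5)

(1.4, 3.5)


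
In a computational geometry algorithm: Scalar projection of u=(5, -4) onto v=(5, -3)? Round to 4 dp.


u.v = 37, |v| = sqrt(34) = 5.831
Scalar projection = u.v / |v| = 37 / sqrt(34) = 6.3454

6.3454


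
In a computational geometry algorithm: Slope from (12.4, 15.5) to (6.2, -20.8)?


slope = (y2-y1)/(x2-x1) = ((-20.8)-15.5)/(6.2-12.4) = (-36.3)/(-6.2) = 5.8548

5.8548


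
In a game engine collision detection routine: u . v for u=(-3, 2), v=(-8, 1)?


u . v = u_x*v_x + u_y*v_y = (-3)*(-8) + 2*1
= 24 + 2 = 26

26


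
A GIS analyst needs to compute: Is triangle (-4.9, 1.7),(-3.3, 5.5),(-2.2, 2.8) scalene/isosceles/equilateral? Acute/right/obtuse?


Side lengths squared: AB^2=17, BC^2=8.5, CA^2=8.5
Sorted: [8.5, 8.5, 17]
By sides: Isosceles, By angles: Right

Isosceles, Right


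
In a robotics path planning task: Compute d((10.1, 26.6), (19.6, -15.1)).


dx=9.5, dy=-41.7
d^2 = 9.5^2 + (-41.7)^2 = 1829.14
d = sqrt(1829.14) = 42.7684

42.7684


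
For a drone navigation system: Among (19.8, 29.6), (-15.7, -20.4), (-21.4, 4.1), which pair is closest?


d(P0,P1) = 61.3209, d(P0,P2) = 48.453, d(P1,P2) = 25.1543
Closest: P1 and P2

Closest pair: (-15.7, -20.4) and (-21.4, 4.1), distance = 25.1543


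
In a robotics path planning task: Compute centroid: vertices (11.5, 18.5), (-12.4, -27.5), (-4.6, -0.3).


Centroid = ((x_A+x_B+x_C)/3, (y_A+y_B+y_C)/3)
= ((11.5+(-12.4)+(-4.6))/3, (18.5+(-27.5)+(-0.3))/3)
= (-1.8333, -3.1)

(-1.8333, -3.1)


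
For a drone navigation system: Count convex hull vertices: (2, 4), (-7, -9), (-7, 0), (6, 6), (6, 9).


Convex hull vertices (CCW): (-7, -9), (6, 6), (6, 9), (-7, 0)
Count = 4

4


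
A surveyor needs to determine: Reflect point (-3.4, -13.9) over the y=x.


Reflection over y=x: (x,y) -> (y,x)
(-3.4, -13.9) -> (-13.9, -3.4)

(-13.9, -3.4)


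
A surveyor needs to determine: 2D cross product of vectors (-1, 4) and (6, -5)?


u x v = u_x*v_y - u_y*v_x = (-1)*(-5) - 4*6
= 5 - 24 = -19

-19


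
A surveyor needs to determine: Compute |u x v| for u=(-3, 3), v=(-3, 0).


|u x v| = |(-3)*0 - 3*(-3)|
= |0 - (-9)| = 9

9


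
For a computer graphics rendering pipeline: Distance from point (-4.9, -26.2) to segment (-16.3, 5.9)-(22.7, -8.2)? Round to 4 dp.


Project P onto AB: t = 0.5217 (clamped to [0,1])
Closest point on segment: (4.046, -1.4558)
Distance: 26.3117

26.3117


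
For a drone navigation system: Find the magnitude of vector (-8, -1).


|u| = sqrt((-8)^2 + (-1)^2) = sqrt(65) = 8.0623

8.0623


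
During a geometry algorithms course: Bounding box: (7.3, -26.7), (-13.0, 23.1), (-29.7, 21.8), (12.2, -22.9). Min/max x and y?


x range: [-29.7, 12.2]
y range: [-26.7, 23.1]
Bounding box: (-29.7,-26.7) to (12.2,23.1)

(-29.7,-26.7) to (12.2,23.1)


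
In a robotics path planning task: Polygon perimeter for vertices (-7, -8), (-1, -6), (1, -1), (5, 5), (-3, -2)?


Sides: (-7, -8)->(-1, -6): sqrt(40) = 6.324555, (-1, -6)->(1, -1): sqrt(29) = 5.385165, (1, -1)->(5, 5): sqrt(52) = 7.211103, (5, 5)->(-3, -2): sqrt(113) = 10.630146, (-3, -2)->(-7, -8): sqrt(52) = 7.211103
Sum = 36.762072
Perimeter = 36.7621

36.7621


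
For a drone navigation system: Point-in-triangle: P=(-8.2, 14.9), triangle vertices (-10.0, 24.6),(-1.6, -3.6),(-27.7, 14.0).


Cross products: AB x AP = -30.72, BC x BP = -366.69, CA x CP = -190.77
All same sign? yes

Yes, inside


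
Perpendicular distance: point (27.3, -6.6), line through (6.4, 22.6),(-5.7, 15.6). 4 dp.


|cross product| = 499.62
|line direction| = sqrt(195.41) = 13.9789
Distance = 499.62/sqrt(195.41) = 35.741

35.741


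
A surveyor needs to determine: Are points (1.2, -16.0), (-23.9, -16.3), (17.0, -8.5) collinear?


Cross product: ((-23.9)-1.2)*((-8.5)-(-16)) - ((-16.3)-(-16))*(17-1.2)
= -183.51

No, not collinear


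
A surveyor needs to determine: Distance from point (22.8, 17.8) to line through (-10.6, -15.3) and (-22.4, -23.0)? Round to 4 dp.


|cross product| = 133.4
|line direction| = sqrt(198.53) = 14.0901
Distance = 133.4/sqrt(198.53) = 9.4677

9.4677


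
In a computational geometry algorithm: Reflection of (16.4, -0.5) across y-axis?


Reflection over y-axis: (x,y) -> (-x,y)
(16.4, -0.5) -> (-16.4, -0.5)

(-16.4, -0.5)


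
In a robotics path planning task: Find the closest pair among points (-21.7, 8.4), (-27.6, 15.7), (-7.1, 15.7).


d(P0,P1) = 9.3862, d(P0,P2) = 16.3233, d(P1,P2) = 20.5
Closest: P0 and P1

Closest pair: (-21.7, 8.4) and (-27.6, 15.7), distance = 9.3862


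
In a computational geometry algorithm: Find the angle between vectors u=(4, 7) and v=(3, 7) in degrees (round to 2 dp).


u.v = 61, |u| = sqrt(65) = 8.0623, |v| = sqrt(58) = 7.6158
cos(theta) = u.v/(|u||v|) = 61/sqrt(3770) = 0.99348
theta = acos(0.99348) = 6.55 degrees

6.55 degrees


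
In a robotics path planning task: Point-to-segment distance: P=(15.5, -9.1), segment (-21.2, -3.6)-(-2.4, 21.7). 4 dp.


Project P onto AB: t = 0.5544 (clamped to [0,1])
Closest point on segment: (-10.7773, 10.4262)
Distance: 32.7379

32.7379


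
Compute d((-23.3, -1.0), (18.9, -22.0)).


dx=42.2, dy=-21
d^2 = 42.2^2 + (-21)^2 = 2221.84
d = sqrt(2221.84) = 47.1364

47.1364


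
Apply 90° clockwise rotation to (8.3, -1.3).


90° CW: (x,y) -> (y, -x)
(8.3,-1.3) -> (-1.3, -8.3)

(-1.3, -8.3)


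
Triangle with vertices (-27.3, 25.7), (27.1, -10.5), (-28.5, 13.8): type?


Side lengths squared: AB^2=4269.8, BC^2=3681.85, CA^2=143.05
Sorted: [143.05, 3681.85, 4269.8]
By sides: Scalene, By angles: Obtuse

Scalene, Obtuse


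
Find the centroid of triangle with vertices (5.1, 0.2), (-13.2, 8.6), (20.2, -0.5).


Centroid = ((x_A+x_B+x_C)/3, (y_A+y_B+y_C)/3)
= ((5.1+(-13.2)+20.2)/3, (0.2+8.6+(-0.5))/3)
= (4.0333, 2.7667)

(4.0333, 2.7667)


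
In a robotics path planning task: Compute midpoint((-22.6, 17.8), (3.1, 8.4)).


M = (((-22.6)+3.1)/2, (17.8+8.4)/2)
= (-9.75, 13.1)

(-9.75, 13.1)


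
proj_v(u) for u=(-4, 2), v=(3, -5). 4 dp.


u.v = -22, |v| = sqrt(34) = 5.831
Scalar projection = u.v / |v| = -22 / sqrt(34) = -3.773

-3.773


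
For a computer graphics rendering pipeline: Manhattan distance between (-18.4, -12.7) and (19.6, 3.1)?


|(-18.4)-19.6| + |(-12.7)-3.1| = 38 + 15.8 = 53.8

53.8


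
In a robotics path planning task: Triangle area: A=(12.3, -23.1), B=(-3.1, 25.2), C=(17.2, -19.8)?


Area = |x_A(y_B-y_C) + x_B(y_C-y_A) + x_C(y_A-y_B)|/2
= |553.5 + (-10.23) + (-830.76)|/2
= 287.49/2 = 143.745

143.745


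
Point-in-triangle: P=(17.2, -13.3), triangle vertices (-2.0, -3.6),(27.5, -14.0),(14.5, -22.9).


Cross products: AB x AP = -86.47, BC x BP = -100.77, CA x CP = -210.51
All same sign? yes

Yes, inside


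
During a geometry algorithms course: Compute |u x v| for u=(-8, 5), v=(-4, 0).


|u x v| = |(-8)*0 - 5*(-4)|
= |0 - (-20)| = 20

20


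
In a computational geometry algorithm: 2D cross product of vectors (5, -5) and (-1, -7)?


u x v = u_x*v_y - u_y*v_x = 5*(-7) - (-5)*(-1)
= (-35) - 5 = -40

-40


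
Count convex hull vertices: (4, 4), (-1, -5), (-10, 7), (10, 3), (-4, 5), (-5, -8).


Convex hull vertices (CCW): (-10, 7), (-5, -8), (10, 3)
Count = 3

3


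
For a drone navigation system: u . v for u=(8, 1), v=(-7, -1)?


u . v = u_x*v_x + u_y*v_y = 8*(-7) + 1*(-1)
= (-56) + (-1) = -57

-57


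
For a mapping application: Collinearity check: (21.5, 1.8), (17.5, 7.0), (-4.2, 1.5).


Cross product: (17.5-21.5)*(1.5-1.8) - (7-1.8)*((-4.2)-21.5)
= 134.84

No, not collinear


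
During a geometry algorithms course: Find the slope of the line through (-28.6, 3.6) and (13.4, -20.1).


slope = (y2-y1)/(x2-x1) = ((-20.1)-3.6)/(13.4-(-28.6)) = (-23.7)/42 = -0.5643

-0.5643


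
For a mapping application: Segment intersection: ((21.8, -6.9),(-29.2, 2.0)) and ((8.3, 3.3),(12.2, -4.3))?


Cross products: d1=62.82, d2=-290.07, d3=-400.05, d4=-47.16
d1*d2 < 0 and d3*d4 < 0? no

No, they don't intersect


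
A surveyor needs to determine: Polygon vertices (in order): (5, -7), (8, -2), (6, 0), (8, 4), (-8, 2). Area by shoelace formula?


Shoelace sum: (5*(-2) - 8*(-7)) + (8*0 - 6*(-2)) + (6*4 - 8*0) + (8*2 - (-8)*4) + ((-8)*(-7) - 5*2)
= 176
Area = |176|/2 = 88

88


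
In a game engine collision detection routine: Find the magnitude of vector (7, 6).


|u| = sqrt(7^2 + 6^2) = sqrt(85) = 9.2195

9.2195


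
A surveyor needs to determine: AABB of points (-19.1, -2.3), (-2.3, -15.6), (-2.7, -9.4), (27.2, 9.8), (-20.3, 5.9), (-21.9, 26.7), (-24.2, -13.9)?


x range: [-24.2, 27.2]
y range: [-15.6, 26.7]
Bounding box: (-24.2,-15.6) to (27.2,26.7)

(-24.2,-15.6) to (27.2,26.7)


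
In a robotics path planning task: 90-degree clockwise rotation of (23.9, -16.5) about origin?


90° CW: (x,y) -> (y, -x)
(23.9,-16.5) -> (-16.5, -23.9)

(-16.5, -23.9)


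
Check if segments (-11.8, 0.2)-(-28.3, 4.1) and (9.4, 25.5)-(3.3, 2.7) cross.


Cross products: d1=-329.03, d2=-729.02, d3=-500.13, d4=-100.14
d1*d2 < 0 and d3*d4 < 0? no

No, they don't intersect


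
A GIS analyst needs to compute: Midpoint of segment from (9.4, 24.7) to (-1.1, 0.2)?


M = ((9.4+(-1.1))/2, (24.7+0.2)/2)
= (4.15, 12.45)

(4.15, 12.45)


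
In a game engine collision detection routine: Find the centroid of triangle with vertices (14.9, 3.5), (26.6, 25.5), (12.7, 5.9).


Centroid = ((x_A+x_B+x_C)/3, (y_A+y_B+y_C)/3)
= ((14.9+26.6+12.7)/3, (3.5+25.5+5.9)/3)
= (18.0667, 11.6333)

(18.0667, 11.6333)


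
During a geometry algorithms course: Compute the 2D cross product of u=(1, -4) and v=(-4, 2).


u x v = u_x*v_y - u_y*v_x = 1*2 - (-4)*(-4)
= 2 - 16 = -14

-14


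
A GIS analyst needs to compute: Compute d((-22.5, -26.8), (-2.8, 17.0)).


dx=19.7, dy=43.8
d^2 = 19.7^2 + 43.8^2 = 2306.53
d = sqrt(2306.53) = 48.0263

48.0263


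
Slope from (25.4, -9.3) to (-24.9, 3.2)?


slope = (y2-y1)/(x2-x1) = (3.2-(-9.3))/((-24.9)-25.4) = 12.5/(-50.3) = -0.2485

-0.2485


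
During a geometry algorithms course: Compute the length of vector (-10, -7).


|u| = sqrt((-10)^2 + (-7)^2) = sqrt(149) = 12.2066

12.2066


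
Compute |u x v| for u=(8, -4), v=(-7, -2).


|u x v| = |8*(-2) - (-4)*(-7)|
= |(-16) - 28| = 44

44


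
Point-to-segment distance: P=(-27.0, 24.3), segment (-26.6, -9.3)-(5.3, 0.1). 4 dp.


Project P onto AB: t = 0.274 (clamped to [0,1])
Closest point on segment: (-17.8581, -6.724)
Distance: 32.3429

32.3429


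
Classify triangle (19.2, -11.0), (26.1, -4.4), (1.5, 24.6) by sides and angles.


Side lengths squared: AB^2=91.17, BC^2=1446.16, CA^2=1580.65
Sorted: [91.17, 1446.16, 1580.65]
By sides: Scalene, By angles: Obtuse

Scalene, Obtuse


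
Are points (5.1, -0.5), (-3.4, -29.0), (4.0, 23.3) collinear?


Cross product: ((-3.4)-5.1)*(23.3-(-0.5)) - ((-29)-(-0.5))*(4-5.1)
= -233.65

No, not collinear


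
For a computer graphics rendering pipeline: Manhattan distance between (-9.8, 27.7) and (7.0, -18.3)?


|(-9.8)-7| + |27.7-(-18.3)| = 16.8 + 46 = 62.8

62.8


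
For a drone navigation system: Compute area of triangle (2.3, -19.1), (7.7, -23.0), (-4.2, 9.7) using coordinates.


Area = |x_A(y_B-y_C) + x_B(y_C-y_A) + x_C(y_A-y_B)|/2
= |(-75.21) + 221.76 + (-16.38)|/2
= 130.17/2 = 65.085

65.085


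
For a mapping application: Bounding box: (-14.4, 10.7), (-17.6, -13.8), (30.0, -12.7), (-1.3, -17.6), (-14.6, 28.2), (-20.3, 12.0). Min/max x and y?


x range: [-20.3, 30]
y range: [-17.6, 28.2]
Bounding box: (-20.3,-17.6) to (30,28.2)

(-20.3,-17.6) to (30,28.2)


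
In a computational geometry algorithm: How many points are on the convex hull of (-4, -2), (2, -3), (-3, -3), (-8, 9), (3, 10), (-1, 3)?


Convex hull vertices (CCW): (-8, 9), (-4, -2), (-3, -3), (2, -3), (3, 10)
Count = 5

5


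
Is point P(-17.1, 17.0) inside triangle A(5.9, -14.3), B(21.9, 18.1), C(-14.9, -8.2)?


Cross products: AB x AP = 1246, BC x BP = -985.22, CA x CP = 510.74
All same sign? no

No, outside


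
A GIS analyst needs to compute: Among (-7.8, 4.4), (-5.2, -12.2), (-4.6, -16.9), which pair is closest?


d(P0,P1) = 16.8024, d(P0,P2) = 21.539, d(P1,P2) = 4.7381
Closest: P1 and P2

Closest pair: (-5.2, -12.2) and (-4.6, -16.9), distance = 4.7381


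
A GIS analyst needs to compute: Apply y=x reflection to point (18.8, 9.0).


Reflection over y=x: (x,y) -> (y,x)
(18.8, 9) -> (9, 18.8)

(9, 18.8)


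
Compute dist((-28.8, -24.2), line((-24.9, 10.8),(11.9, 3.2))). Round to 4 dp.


|cross product| = 1317.64
|line direction| = sqrt(1412) = 37.5766
Distance = 1317.64/sqrt(1412) = 35.0655

35.0655


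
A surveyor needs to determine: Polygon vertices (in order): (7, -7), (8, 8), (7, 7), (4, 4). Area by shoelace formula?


Shoelace sum: (7*8 - 8*(-7)) + (8*7 - 7*8) + (7*4 - 4*7) + (4*(-7) - 7*4)
= 56
Area = |56|/2 = 28

28


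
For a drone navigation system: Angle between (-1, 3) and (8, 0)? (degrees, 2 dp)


u.v = -8, |u| = sqrt(10) = 3.1623, |v| = sqrt(64) = 8
cos(theta) = u.v/(|u||v|) = -8/sqrt(640) = -0.316228
theta = acos(-0.316228) = 108.43 degrees

108.43 degrees


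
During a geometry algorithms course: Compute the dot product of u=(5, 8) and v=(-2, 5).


u . v = u_x*v_x + u_y*v_y = 5*(-2) + 8*5
= (-10) + 40 = 30

30


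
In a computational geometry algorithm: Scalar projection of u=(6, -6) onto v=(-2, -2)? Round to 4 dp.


u.v = 0, |v| = sqrt(8) = 2.8284
Scalar projection = u.v / |v| = 0 / sqrt(8) = 0

0


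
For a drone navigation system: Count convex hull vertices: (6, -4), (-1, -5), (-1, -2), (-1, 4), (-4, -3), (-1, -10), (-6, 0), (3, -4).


Convex hull vertices (CCW): (-6, 0), (-1, -10), (6, -4), (-1, 4)
Count = 4

4


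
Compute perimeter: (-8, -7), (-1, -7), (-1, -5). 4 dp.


Sides: (-8, -7)->(-1, -7): sqrt(49) = 7, (-1, -7)->(-1, -5): sqrt(4) = 2, (-1, -5)->(-8, -7): sqrt(53) = 7.28011
Sum = 16.28011
Perimeter = 16.2801

16.2801


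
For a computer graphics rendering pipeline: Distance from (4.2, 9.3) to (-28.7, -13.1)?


dx=-32.9, dy=-22.4
d^2 = (-32.9)^2 + (-22.4)^2 = 1584.17
d = sqrt(1584.17) = 39.8016

39.8016


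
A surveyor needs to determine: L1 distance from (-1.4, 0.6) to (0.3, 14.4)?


|(-1.4)-0.3| + |0.6-14.4| = 1.7 + 13.8 = 15.5

15.5


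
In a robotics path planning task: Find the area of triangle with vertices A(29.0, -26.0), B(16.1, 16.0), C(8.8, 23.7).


Area = |x_A(y_B-y_C) + x_B(y_C-y_A) + x_C(y_A-y_B)|/2
= |(-223.3) + 800.17 + (-369.6)|/2
= 207.27/2 = 103.635

103.635


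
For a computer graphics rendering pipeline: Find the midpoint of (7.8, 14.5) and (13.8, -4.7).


M = ((7.8+13.8)/2, (14.5+(-4.7))/2)
= (10.8, 4.9)

(10.8, 4.9)


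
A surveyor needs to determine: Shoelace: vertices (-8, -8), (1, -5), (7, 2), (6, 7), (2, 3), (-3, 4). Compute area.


Shoelace sum: ((-8)*(-5) - 1*(-8)) + (1*2 - 7*(-5)) + (7*7 - 6*2) + (6*3 - 2*7) + (2*4 - (-3)*3) + ((-3)*(-8) - (-8)*4)
= 199
Area = |199|/2 = 99.5

99.5


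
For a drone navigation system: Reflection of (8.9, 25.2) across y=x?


Reflection over y=x: (x,y) -> (y,x)
(8.9, 25.2) -> (25.2, 8.9)

(25.2, 8.9)


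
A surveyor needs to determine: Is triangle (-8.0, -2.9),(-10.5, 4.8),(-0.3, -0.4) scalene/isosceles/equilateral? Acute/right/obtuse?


Side lengths squared: AB^2=65.54, BC^2=131.08, CA^2=65.54
Sorted: [65.54, 65.54, 131.08]
By sides: Isosceles, By angles: Right

Isosceles, Right


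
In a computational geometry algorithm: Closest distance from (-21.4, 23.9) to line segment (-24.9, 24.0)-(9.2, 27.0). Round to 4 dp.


Project P onto AB: t = 0.1016 (clamped to [0,1])
Closest point on segment: (-21.4356, 24.3048)
Distance: 0.4063

0.4063
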